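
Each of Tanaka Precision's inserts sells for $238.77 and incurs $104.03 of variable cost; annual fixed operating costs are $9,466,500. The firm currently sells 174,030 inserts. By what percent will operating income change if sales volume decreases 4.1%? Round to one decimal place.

Total contribution margin = 174,030 × $134.74 = $23,448,802.20.
Subtracting fixed costs: EBIT = $23,448,802.20 − $9,466,500 = $13,982,302.20.
So DOL = total CM / EBIT = $23,448,802.20 / $13,982,302.20 = 1.6770.
Operating income changes by 1.6770 × -4.1% = -6.9%.

-6.9%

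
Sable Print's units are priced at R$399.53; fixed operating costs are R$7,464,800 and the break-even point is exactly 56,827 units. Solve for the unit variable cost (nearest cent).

R$268.17

Contribution per unit must be FC / Q = R$7,464,800 / 56,827 = R$131.3601.
Variable cost per unit = R$399.53 − R$131.3601 = R$268.17.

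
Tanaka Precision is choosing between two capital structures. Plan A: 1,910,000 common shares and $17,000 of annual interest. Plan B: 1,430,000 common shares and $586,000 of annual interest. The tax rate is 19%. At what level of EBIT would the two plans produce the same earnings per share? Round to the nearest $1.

$2,281,146

At indifference, (EBIT − 17,000)(1 − t)/1,910,000 = (EBIT − 586,000)(1 − t)/1,430,000.
The (1 − t) factor cancels: (EBIT − 17,000) × 1,430,000 = (EBIT − 586,000) × 1,910,000.
Solving, EBIT = (586,000·1,910,000 − 17,000·1,430,000) / (1,910,000 − 1,430,000) = 1,094,950,000,000 / 480,000 = 2,281,145.83.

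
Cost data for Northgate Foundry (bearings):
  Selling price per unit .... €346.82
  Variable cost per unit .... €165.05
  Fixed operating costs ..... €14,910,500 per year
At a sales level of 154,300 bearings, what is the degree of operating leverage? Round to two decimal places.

2.14

Total contribution margin = 154,300 × €181.77 = €28,047,111.00.
EBIT = €28,047,111.00 − €14,910,500 = €13,136,611.00.
Degree of operating leverage = €28,047,111.00 / €13,136,611.00 = 2.1350.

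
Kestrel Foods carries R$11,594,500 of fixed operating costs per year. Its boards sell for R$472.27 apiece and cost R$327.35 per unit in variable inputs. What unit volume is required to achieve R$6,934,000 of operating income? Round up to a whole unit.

Each unit contributes R$472.27 − R$327.35 = R$144.92.
Need Q such that Q × R$144.92 − R$11,594,500 = R$6,934,000, i.e. Q = R$18,528,500 / R$144.92 = 127,853.30 → 127,854.

127,854 boards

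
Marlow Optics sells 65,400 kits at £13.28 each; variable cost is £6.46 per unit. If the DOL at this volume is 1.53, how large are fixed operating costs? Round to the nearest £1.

Contribution at this volume is 65,400 × £6.82 = £446,028.00.
DOL = contribution / EBIT, so EBIT = £446,028.00 / 1.53 = £291,521.57.
And FC = contribution − EBIT = £446,028.00 − £291,521.57 = £154,506.

£154,506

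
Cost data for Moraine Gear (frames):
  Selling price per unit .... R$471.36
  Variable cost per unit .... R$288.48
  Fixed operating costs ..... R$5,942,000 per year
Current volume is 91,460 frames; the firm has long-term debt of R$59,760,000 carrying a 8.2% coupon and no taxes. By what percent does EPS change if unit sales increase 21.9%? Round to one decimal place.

Contribution at this volume is 91,460 × R$182.88 = R$16,726,204.80.
Operating income = contribution − fixed costs = R$16,726,204.80 − R$5,942,000 = R$10,784,204.80.
Interest = R$4,900,320.00, so EBIT − I = R$5,883,884.80.
DCL = total CM / (EBIT − I) = R$16,726,204.80 / R$5,883,884.80 = 2.8427.
EPS therefore changes by 2.8427 × (+21.9%) = +62.3%.

+62.3%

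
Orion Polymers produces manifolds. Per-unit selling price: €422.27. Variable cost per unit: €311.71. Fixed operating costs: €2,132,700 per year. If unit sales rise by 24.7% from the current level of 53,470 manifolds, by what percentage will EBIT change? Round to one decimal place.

Contribution at this volume is 53,470 × €110.56 = €5,911,643.20.
EBIT = €5,911,643.20 − €2,132,700 = €3,778,943.20.
So DOL = total CM / EBIT = €5,911,643.20 / €3,778,943.20 = 1.5644.
%ΔEBIT = DOL × %ΔSales = 1.5644 × +24.7% = +38.6%.

+38.6%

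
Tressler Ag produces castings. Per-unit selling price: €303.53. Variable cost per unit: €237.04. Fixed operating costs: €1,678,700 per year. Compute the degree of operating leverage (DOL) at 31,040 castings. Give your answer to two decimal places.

Total contribution margin = 31,040 × €66.49 = €2,063,849.60.
Operating income = contribution − fixed costs = €2,063,849.60 − €1,678,700 = €385,149.60.
Degree of operating leverage = €2,063,849.60 / €385,149.60 = 5.3586.

5.36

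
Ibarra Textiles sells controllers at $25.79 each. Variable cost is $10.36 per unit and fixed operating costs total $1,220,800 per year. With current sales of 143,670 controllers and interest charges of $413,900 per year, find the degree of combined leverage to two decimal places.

Contribution at this volume is 143,670 × $15.43 = $2,216,828.10.
EBIT = $2,216,828.10 − $1,220,800 = $996,028.10. Interest = $413,900.00.
DOL = $2,216,828.10 ÷ $996,028.10 = 2.2257; DFL = $996,028.10 ÷ $582,128.10 = 1.7110.
DCL = DOL × DFL = 2.2257 × 1.7110 = 3.8082.

3.81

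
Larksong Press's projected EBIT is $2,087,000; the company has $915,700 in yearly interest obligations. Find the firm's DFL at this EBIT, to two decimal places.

1.78

Interest = $915,700.00.
DFL = EBIT ÷ (EBIT − I) = $2,087,000 ÷ ($2,087,000 − $915,700.00) = $2,087,000 ÷ $1,171,300.00 = 1.7818.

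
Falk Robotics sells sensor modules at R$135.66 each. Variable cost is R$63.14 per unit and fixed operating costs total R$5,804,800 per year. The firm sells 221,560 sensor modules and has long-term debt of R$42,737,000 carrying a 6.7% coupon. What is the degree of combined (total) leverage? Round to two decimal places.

2.17

Total contribution margin = 221,560 × R$72.52 = R$16,067,531.20.
Operating income = contribution − fixed costs = R$16,067,531.20 − R$5,804,800 = R$10,262,731.20. Interest = R$2,863,379.00, so EBIT − I = R$7,399,352.20.
DCL = contribution ÷ (EBIT − I) = R$16,067,531.20 ÷ R$7,399,352.20 = 2.1715.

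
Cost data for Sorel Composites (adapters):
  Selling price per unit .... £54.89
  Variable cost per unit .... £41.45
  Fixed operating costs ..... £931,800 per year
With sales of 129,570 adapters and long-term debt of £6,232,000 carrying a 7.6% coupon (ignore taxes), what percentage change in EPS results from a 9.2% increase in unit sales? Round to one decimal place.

Total contribution margin = 129,570 × £13.44 = £1,741,420.80.
Operating income = contribution − fixed costs = £1,741,420.80 − £931,800 = £809,620.80.
Interest = £473,632.00, so EBIT − I = £335,988.80.
Degree of combined leverage = contribution ÷ (EBIT − I) = £1,741,420.80 ÷ £335,988.80 = 5.1830.
%ΔEPS = DCL × %ΔSales = 5.1830 × +9.2% = +47.7%.

+47.7%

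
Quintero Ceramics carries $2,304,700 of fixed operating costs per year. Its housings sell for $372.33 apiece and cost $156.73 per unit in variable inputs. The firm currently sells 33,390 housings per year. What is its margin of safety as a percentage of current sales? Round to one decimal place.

68.0%

Contribution margin per unit = $372.33 − $156.73 = $215.60. Break-even units = $2,304,700 ÷ $215.60 = 10,689.70; break-even revenue = 10,689.70 × $372.33 = $3,980,097.18.
Actual sales revenue = 33,390 × $372.33 = $12,432,098.70.
Margin of safety = ($12,432,098.70 − $3,980,097.18) ÷ $12,432,098.70 = 68.0%.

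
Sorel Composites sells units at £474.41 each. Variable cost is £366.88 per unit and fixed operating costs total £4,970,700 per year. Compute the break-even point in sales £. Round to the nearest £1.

£21,930,157

CM per unit = £474.41 − £366.88 = £107.53; CM ratio = £107.53 / £474.41 = 0.2267.
Break-even sales = FC ÷ CM ratio = £4,970,700 × £474.41 / £107.53 = £21,930,157.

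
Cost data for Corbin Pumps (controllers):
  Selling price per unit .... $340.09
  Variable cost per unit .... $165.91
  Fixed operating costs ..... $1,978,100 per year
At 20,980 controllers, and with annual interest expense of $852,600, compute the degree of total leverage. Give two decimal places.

4.44

Total contribution margin = 20,980 × $174.18 = $3,654,296.40.
EBIT = $3,654,296.40 − $1,978,100 = $1,676,196.40. Interest = $852,600.00, so EBIT − I = $823,596.40.
Degree of total leverage = total CM / (EBIT − interest) = $3,654,296.40 / $823,596.40 = 4.4370.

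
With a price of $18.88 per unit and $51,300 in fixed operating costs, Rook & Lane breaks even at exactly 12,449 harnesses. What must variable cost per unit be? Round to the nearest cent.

$14.76

At break-even, FC = Q × (P − VC), so P − VC = $51,300 ÷ 12,449 = $4.1208.
Hence VC = price − CM = $18.88 − $4.1208 = $14.76.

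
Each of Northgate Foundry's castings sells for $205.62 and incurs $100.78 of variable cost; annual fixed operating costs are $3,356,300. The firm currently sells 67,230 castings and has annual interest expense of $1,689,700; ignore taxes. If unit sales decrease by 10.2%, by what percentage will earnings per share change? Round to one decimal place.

Total contribution margin = 67,230 × $104.84 = $7,048,393.20.
Operating income = contribution − fixed costs = $7,048,393.20 − $3,356,300 = $3,692,093.20.
Interest = $1,689,700.00, so EBIT − I = $2,002,393.20.
DCL = total CM / (EBIT − I) = $7,048,393.20 / $2,002,393.20 = 3.5200.
EPS therefore changes by 3.5200 × (-10.2%) = -35.9%.

-35.9%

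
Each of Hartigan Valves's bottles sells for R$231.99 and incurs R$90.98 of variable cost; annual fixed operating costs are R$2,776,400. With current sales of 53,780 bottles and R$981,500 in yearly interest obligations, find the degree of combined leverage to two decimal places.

1.98

At 53,780 units, contribution = 53,780 × R$141.01 = R$7,583,517.80.
Operating income = contribution − fixed costs = R$7,583,517.80 − R$2,776,400 = R$4,807,117.80. Interest = R$981,500.00, so EBIT − I = R$3,825,617.80.
Degree of total leverage = total CM / (EBIT − interest) = R$7,583,517.80 / R$3,825,617.80 = 1.9823.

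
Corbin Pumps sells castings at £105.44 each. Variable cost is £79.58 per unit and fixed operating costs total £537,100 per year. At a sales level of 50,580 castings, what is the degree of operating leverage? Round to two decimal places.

1.70

At 50,580 units, contribution = 50,580 × £25.86 = £1,307,998.80.
Subtracting fixed costs: EBIT = £1,307,998.80 − £537,100 = £770,898.80.
Degree of operating leverage = £1,307,998.80 / £770,898.80 = 1.6967.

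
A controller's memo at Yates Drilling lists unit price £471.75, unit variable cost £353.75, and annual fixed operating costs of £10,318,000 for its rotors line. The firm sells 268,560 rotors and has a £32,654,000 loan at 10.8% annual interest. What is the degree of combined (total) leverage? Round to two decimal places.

Contribution at this volume is 268,560 × £118.00 = £31,690,080.00.
EBIT = £31,690,080.00 − £10,318,000 = £21,372,080.00. Interest = £3,526,632.00, so EBIT − I = £17,845,448.00.
DCL = contribution ÷ (EBIT − I) = £31,690,080.00 ÷ £17,845,448.00 = 1.7758.

1.78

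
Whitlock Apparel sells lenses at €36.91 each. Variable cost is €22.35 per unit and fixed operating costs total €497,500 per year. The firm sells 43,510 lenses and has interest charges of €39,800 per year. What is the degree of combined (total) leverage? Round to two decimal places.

At 43,510 units, contribution = 43,510 × €14.56 = €633,505.60.
Subtracting fixed costs: EBIT = €633,505.60 − €497,500 = €136,005.60. Interest = €39,800.00, so EBIT − I = €96,205.60.
DCL = contribution ÷ (EBIT − I) = €633,505.60 ÷ €96,205.60 = 6.5849.

6.58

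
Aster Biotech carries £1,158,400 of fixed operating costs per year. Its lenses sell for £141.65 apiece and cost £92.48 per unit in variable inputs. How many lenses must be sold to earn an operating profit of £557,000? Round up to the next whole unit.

34,888 lenses

Each unit contributes £141.65 − £92.48 = £49.17.
Required volume = (fixed costs + target profit) ÷ CM = (£1,158,400 + £557,000) ÷ £49.17 = 34,887.13, so 34,888 lenses.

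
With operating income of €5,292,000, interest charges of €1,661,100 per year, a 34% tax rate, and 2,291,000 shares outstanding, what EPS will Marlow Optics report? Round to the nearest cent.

€1.05

Pre-tax income = €5,292,000 − €1,661,100.00 = €3,630,900.00.
After tax at 34%: net income = €3,630,900.00 × 0.66 = €2,396,394.00.
Per share: €2,396,394.00 / 2,291,000 shares = €1.05.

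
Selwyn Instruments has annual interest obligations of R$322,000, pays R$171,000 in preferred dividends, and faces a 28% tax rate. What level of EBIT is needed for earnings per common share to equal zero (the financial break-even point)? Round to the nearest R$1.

Grossing the preferred dividend up to pre-tax terms: R$171,000 / (1 − 0.28) = R$237,500.00.
EPS = 0 when EBIT covers interest plus the pre-tax preferred burden: R$322,000 + R$237,500.00 = R$559,500.00.

R$559,500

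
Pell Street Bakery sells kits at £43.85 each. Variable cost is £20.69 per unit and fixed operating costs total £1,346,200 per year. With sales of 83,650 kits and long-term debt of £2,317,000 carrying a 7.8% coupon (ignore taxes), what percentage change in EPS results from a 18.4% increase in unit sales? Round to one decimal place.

At 83,650 units, contribution = 83,650 × £23.16 = £1,937,334.00.
EBIT = £1,937,334.00 − £1,346,200 = £591,134.00.
Interest = £180,726.00, so EBIT − I = £410,408.00.
Degree of combined leverage = contribution ÷ (EBIT − I) = £1,937,334.00 ÷ £410,408.00 = 4.7205.
%ΔEPS = DCL × %ΔSales = 4.7205 × +18.4% = +86.9%.

+86.9%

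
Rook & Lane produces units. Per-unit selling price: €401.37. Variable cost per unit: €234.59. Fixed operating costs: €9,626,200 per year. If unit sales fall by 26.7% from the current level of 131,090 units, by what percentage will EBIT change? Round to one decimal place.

Total contribution margin = 131,090 × €166.78 = €21,863,190.20.
EBIT = €21,863,190.20 − €9,626,200 = €12,236,990.20.
Degree of operating leverage = €21,863,190.20 / €12,236,990.20 = 1.7866.
So EBIT moves 1.7866 × (-26.7%) = -47.7%.

-47.7%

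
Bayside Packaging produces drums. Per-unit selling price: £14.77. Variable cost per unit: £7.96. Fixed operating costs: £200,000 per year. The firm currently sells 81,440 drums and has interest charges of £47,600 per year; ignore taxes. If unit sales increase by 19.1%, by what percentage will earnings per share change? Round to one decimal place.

+34.5%

Total contribution margin = 81,440 × £6.81 = £554,606.40.
Subtracting fixed costs: EBIT = £554,606.40 − £200,000 = £354,606.40.
After interest of £47,600.00, pre-tax earnings = £307,006.40.
DCL = total CM / (EBIT − I) = £554,606.40 / £307,006.40 = 1.8065.
EPS therefore changes by 1.8065 × (+19.1%) = +34.5%.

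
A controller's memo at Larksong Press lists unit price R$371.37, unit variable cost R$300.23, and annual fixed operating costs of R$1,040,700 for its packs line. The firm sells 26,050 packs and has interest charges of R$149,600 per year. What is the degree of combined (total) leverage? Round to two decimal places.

2.80

At 26,050 units, contribution = 26,050 × R$71.14 = R$1,853,197.00.
EBIT = R$1,853,197.00 − R$1,040,700 = R$812,497.00. Interest = R$149,600.00.
DOL = R$1,853,197.00 ÷ R$812,497.00 = 2.2809; DFL = R$812,497.00 ÷ R$662,897.00 = 1.2257.
DCL = DOL × DFL = 2.2809 × 1.2257 = 2.7957.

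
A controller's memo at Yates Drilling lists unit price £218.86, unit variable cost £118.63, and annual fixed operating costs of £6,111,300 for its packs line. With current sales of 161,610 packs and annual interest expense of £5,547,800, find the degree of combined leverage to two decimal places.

Contribution at this volume is 161,610 × £100.23 = £16,198,170.30.
Operating income = contribution − fixed costs = £16,198,170.30 − £6,111,300 = £10,086,870.30. Interest = £5,547,800.00.
DOL = £16,198,170.30 ÷ £10,086,870.30 = 1.6059; DFL = £10,086,870.30 ÷ £4,539,070.30 = 2.2222.
DCL = DOL × DFL = 1.6059 × 2.2222 = 3.5686.

3.57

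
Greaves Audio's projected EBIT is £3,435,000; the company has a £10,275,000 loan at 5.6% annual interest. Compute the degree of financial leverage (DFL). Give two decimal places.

1.20

Interest = £575,400.00.
DFL = EBIT ÷ (EBIT − I) = £3,435,000 ÷ (£3,435,000 − £575,400.00) = £3,435,000 ÷ £2,859,600.00 = 1.2012.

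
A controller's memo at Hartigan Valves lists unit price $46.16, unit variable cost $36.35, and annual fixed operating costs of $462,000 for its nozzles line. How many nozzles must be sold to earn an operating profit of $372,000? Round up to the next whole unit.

Unit CM = price − variable cost = $46.16 − $36.35 = $9.81.
Need Q such that Q × $9.81 − $462,000 = $372,000, i.e. Q = $834,000 / $9.81 = 85,015.29 → 85,016.

85,016 nozzles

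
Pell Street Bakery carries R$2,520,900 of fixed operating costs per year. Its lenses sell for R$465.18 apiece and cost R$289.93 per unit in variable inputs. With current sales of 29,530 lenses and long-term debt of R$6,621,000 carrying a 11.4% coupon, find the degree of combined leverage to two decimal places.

Contribution at this volume is 29,530 × R$175.25 = R$5,175,132.50.
Subtracting fixed costs: EBIT = R$5,175,132.50 − R$2,520,900 = R$2,654,232.50. Interest = R$754,794.00, so EBIT − I = R$1,899,438.50.
DCL = contribution ÷ (EBIT − I) = R$5,175,132.50 ÷ R$1,899,438.50 = 2.7246.

2.72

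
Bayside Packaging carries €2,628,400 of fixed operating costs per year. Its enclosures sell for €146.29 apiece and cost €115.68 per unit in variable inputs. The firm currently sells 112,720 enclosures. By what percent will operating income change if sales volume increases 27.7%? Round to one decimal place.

At 112,720 units, contribution = 112,720 × €30.61 = €3,450,359.20.
EBIT = €3,450,359.20 − €2,628,400 = €821,959.20.
So DOL = total CM / EBIT = €3,450,359.20 / €821,959.20 = 4.1977.
%ΔEBIT = DOL × %ΔSales = 4.1977 × +27.7% = +116.3%.

+116.3%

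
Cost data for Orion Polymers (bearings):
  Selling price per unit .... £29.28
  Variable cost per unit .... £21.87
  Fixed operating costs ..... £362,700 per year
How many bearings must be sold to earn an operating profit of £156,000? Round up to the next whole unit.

Contribution margin per unit = £29.28 − £21.87 = £7.41.
Required volume = (fixed costs + target profit) ÷ CM = (£362,700 + £156,000) ÷ £7.41 = 70,000.00, so 70,000 bearings.

70,000 bearings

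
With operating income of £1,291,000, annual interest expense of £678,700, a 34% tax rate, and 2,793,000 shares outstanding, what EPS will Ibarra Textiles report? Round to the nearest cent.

Interest = £678,700.00, so EBT = £1,291,000 − £678,700.00 = £612,300.00.
Net income = £612,300.00 × (1 − 0.34) = £404,118.00.
Per share: £404,118.00 / 2,793,000 shares = £0.14.

£0.14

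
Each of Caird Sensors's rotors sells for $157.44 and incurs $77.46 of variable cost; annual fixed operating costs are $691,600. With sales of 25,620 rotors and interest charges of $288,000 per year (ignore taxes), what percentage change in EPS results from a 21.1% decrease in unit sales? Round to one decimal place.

-40.4%

Total contribution margin = 25,620 × $79.98 = $2,049,087.60.
EBIT = $2,049,087.60 − $691,600 = $1,357,487.60.
After interest of $288,000.00, pre-tax earnings = $1,069,487.60.
DCL = total CM / (EBIT − I) = $2,049,087.60 / $1,069,487.60 = 1.9160.
EPS therefore changes by 1.9160 × (-21.1%) = -40.4%.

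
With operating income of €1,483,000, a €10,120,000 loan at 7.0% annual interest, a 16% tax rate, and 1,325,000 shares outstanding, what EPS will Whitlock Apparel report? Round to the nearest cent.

Interest = €708,400.00, so EBT = €1,483,000 − €708,400.00 = €774,600.00.
Net income = €774,600.00 × (1 − 0.16) = €650,664.00.
Per share: €650,664.00 / 1,325,000 shares = €0.49.

€0.49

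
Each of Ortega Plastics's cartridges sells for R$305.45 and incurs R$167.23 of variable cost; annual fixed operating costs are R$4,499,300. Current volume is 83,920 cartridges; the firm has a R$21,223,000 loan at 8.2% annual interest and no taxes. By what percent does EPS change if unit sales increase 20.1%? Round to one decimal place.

+43.5%

Contribution at this volume is 83,920 × R$138.22 = R$11,599,422.40.
Subtracting fixed costs: EBIT = R$11,599,422.40 − R$4,499,300 = R$7,100,122.40.
Interest = R$1,740,286.00, so EBIT − I = R$5,359,836.40.
Degree of combined leverage = contribution ÷ (EBIT − I) = R$11,599,422.40 ÷ R$5,359,836.40 = 2.1641.
%ΔEPS = DCL × %ΔSales = 2.1641 × +20.1% = +43.5%.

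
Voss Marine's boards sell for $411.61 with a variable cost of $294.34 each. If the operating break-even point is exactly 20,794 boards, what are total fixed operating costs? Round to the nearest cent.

$2,438,512.38

Unit CM = price − variable cost = $411.61 − $294.34 = $117.27.
Fixed costs = break-even units × CM = 20,794 × $117.27 = $2,438,512.38.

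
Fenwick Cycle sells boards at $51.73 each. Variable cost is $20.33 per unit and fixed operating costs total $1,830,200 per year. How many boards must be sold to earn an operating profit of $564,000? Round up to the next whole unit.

Unit CM = price − variable cost = $51.73 − $20.33 = $31.40.
Units = (FC + target) / CM = ($1,830,200 + $564,000) / $31.40 = 76,248.41, so 76,249 boards.

76,249 boards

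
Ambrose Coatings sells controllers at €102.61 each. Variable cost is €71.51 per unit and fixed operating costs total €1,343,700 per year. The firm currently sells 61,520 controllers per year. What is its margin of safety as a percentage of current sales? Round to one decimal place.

Unit CM = price − variable cost = €102.61 − €71.51 = €31.10. Break-even units = €1,343,700 ÷ €31.10 = 43,205.79; break-even revenue = 43,205.79 × €102.61 = €4,433,345.88.
Actual sales revenue = 61,520 × €102.61 = €6,312,567.20.
Margin of safety = (€6,312,567.20 − €4,433,345.88) ÷ €6,312,567.20 = 29.8%.

29.8%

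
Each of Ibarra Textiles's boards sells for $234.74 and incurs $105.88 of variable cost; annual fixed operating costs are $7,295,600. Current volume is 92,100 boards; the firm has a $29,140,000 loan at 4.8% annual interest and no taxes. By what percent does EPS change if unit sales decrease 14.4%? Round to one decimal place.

Total contribution margin = 92,100 × $128.86 = $11,868,006.00.
Operating income = contribution − fixed costs = $11,868,006.00 − $7,295,600 = $4,572,406.00.
Interest = $1,398,720.00, so EBIT − I = $3,173,686.00.
Degree of combined leverage = contribution ÷ (EBIT − I) = $11,868,006.00 ÷ $3,173,686.00 = 3.7395.
%ΔEPS = DCL × %ΔSales = 3.7395 × -14.4% = -53.8%.

-53.8%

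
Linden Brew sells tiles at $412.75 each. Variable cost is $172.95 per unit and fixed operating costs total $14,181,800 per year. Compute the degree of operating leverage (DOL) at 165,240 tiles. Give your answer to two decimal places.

1.56

Total contribution margin = 165,240 × $239.80 = $39,624,552.00.
EBIT = $39,624,552.00 − $14,181,800 = $25,442,752.00.
Degree of operating leverage = $39,624,552.00 / $25,442,752.00 = 1.5574.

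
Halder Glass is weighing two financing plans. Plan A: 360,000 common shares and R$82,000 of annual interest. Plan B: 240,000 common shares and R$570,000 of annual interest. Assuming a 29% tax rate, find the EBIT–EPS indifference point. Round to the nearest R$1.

Set EPS_A = EPS_B: (EBIT − R$82,000)(1 − 0.29) ÷ 360,000 = (EBIT − R$570,000)(1 − 0.29) ÷ 240,000.
The (1 − t) factor cancels: (EBIT − 82,000) × 240,000 = (EBIT − 570,000) × 360,000.
Solving, EBIT = (570,000·360,000 − 82,000·240,000) / (360,000 − 240,000) = 185,520,000,000 / 120,000 = 1,546,000.00.

R$1,546,000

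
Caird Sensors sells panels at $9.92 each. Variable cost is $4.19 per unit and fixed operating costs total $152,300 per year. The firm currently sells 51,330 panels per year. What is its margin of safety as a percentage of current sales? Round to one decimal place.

48.2%

Each unit contributes $9.92 − $4.19 = $5.73. Break-even units = $152,300 ÷ $5.73 = 26,579.41; break-even revenue = 26,579.41 × $9.92 = $263,667.71.
Actual sales revenue = 51,330 × $9.92 = $509,193.60.
Margin of safety = ($509,193.60 − $263,667.71) ÷ $509,193.60 = 48.2%.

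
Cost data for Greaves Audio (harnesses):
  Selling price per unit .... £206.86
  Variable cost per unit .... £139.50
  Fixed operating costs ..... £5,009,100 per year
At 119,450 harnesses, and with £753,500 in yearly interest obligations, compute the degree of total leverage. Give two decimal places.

Total contribution margin = 119,450 × £67.36 = £8,046,152.00.
EBIT = £8,046,152.00 − £5,009,100 = £3,037,052.00. Interest = £753,500.00.
DOL = £8,046,152.00 ÷ £3,037,052.00 = 2.6493; DFL = £3,037,052.00 ÷ £2,283,552.00 = 1.3300.
Combined leverage = 2.6493 × 1.3300 = 3.5236.

3.52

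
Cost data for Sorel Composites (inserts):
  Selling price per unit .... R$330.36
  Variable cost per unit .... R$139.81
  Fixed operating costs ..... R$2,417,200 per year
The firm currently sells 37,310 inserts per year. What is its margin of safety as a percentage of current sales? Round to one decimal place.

66.0%

Each unit contributes R$330.36 − R$139.81 = R$190.55. Break-even units = R$2,417,200 ÷ R$190.55 = 12,685.38; break-even revenue = 12,685.38 × R$330.36 = R$4,190,743.59.
Current sales = 37,310 × R$330.36 = R$12,325,731.60.
Margin of safety = (R$12,325,731.60 − R$4,190,743.59) ÷ R$12,325,731.60 = 66.0%.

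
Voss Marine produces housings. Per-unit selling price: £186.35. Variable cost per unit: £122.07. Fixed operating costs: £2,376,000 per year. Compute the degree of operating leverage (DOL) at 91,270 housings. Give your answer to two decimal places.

1.68

At 91,270 units, contribution = 91,270 × £64.28 = £5,866,835.60.
Subtracting fixed costs: EBIT = £5,866,835.60 − £2,376,000 = £3,490,835.60.
So DOL = total CM / EBIT = £5,866,835.60 / £3,490,835.60 = 1.6806.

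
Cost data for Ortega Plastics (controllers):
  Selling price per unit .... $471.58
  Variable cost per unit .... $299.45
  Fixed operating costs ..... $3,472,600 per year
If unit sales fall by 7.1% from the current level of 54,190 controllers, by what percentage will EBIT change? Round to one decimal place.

-11.3%

At 54,190 units, contribution = 54,190 × $172.13 = $9,327,724.70.
EBIT = $9,327,724.70 − $3,472,600 = $5,855,124.70.
DOL = contribution ÷ EBIT = $9,327,724.70 ÷ $5,855,124.70 = 1.5931.
Operating income changes by 1.5931 × -7.1% = -11.3%.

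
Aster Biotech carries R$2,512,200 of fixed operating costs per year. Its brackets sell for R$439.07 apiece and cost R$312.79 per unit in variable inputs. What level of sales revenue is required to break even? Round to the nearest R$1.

R$8,734,809

CM per unit = R$439.07 − R$312.79 = R$126.28; CM ratio = R$126.28 / R$439.07 = 0.2876.
Break-even sales = FC ÷ CM ratio = R$2,512,200 × R$439.07 / R$126.28 = R$8,734,809.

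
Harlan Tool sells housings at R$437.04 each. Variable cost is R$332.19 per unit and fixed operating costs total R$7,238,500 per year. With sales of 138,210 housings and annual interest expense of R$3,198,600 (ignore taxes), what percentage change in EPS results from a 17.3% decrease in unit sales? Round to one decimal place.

-61.8%

Total contribution margin = 138,210 × R$104.85 = R$14,491,318.50.
EBIT = R$14,491,318.50 − R$7,238,500 = R$7,252,818.50.
After interest of R$3,198,600.00, pre-tax earnings = R$4,054,218.50.
DCL = total CM / (EBIT − I) = R$14,491,318.50 / R$4,054,218.50 = 3.5744.
EPS therefore changes by 3.5744 × (-17.3%) = -61.8%.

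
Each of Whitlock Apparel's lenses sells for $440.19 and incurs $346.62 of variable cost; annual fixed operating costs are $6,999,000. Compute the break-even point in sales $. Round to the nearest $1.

CM per unit = $440.19 − $346.62 = $93.57; CM ratio = $93.57 / $440.19 = 0.2126.
Break-even revenue = fixed costs × price ÷ CM = $6,999,000 × $440.19 ÷ $93.57 = $32,926,043.

$32,926,043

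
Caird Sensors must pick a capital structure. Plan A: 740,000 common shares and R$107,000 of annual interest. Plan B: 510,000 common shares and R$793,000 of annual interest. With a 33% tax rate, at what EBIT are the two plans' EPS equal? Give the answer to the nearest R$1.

At indifference, (EBIT − 107,000)(1 − t)/740,000 = (EBIT − 793,000)(1 − t)/510,000.
Cancelling (1 − t) and cross-multiplying: 510,000·(EBIT − 107,000) = 740,000·(EBIT − 793,000).
EBIT × (740,000 − 510,000) = 793,000 × 740,000 − 107,000 × 510,000 = 532,250,000,000, so EBIT = 532,250,000,000 ÷ 230,000 = 2,314,130.43.

R$2,314,130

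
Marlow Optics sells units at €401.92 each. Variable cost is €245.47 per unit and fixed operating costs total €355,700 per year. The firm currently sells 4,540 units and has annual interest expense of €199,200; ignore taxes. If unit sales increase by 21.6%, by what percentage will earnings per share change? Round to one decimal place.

Total contribution margin = 4,540 × €156.45 = €710,283.00.
EBIT = €710,283.00 − €355,700 = €354,583.00.
Interest = €199,200.00, so EBIT − I = €155,383.00.
Degree of combined leverage = contribution ÷ (EBIT − I) = €710,283.00 ÷ €155,383.00 = 4.5712.
EPS therefore changes by 4.5712 × (+21.6%) = +98.7%.

+98.7%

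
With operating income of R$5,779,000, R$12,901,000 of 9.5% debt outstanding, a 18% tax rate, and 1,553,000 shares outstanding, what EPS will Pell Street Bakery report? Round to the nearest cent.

Interest = R$1,225,595.00, so EBT = R$5,779,000 − R$1,225,595.00 = R$4,553,405.00.
Net income = R$4,553,405.00 × (1 − 0.18) = R$3,733,792.10.
Per share: R$3,733,792.10 / 1,553,000 shares = R$2.40.

R$2.40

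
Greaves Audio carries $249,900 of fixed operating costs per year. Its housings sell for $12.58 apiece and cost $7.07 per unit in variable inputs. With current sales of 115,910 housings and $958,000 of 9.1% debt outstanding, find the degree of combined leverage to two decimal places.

Total contribution margin = 115,910 × $5.51 = $638,664.10.
Subtracting fixed costs: EBIT = $638,664.10 − $249,900 = $388,764.10. Interest = $87,178.00, so EBIT − I = $301,586.10.
Degree of total leverage = total CM / (EBIT − interest) = $638,664.10 / $301,586.10 = 2.1177.

2.12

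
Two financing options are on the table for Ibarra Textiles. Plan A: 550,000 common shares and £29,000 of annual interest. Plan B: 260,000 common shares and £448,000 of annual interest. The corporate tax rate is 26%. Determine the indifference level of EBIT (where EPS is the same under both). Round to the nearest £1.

£823,655

Set EPS_A = EPS_B: (EBIT − £29,000)(1 − 0.26) ÷ 550,000 = (EBIT − £448,000)(1 − 0.26) ÷ 260,000.
Cancelling (1 − t) and cross-multiplying: 260,000·(EBIT − 29,000) = 550,000·(EBIT − 448,000).
Solving, EBIT = (448,000·550,000 − 29,000·260,000) / (550,000 − 260,000) = 238,860,000,000 / 290,000 = 823,655.17.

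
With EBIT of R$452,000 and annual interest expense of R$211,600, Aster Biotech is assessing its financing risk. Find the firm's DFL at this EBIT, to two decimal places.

1.88

Annual interest charges come to R$211,600.00.
DFL = EBIT ÷ (EBIT − I) = R$452,000 ÷ (R$452,000 − R$211,600.00) = R$452,000 ÷ R$240,400.00 = 1.8802.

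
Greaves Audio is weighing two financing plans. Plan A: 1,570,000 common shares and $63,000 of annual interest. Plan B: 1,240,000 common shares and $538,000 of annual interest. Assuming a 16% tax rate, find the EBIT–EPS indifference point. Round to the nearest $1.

$2,322,848

Set EPS_A = EPS_B: (EBIT − $63,000)(1 − 0.16) ÷ 1,570,000 = (EBIT − $538,000)(1 − 0.16) ÷ 1,240,000.
The (1 − t) factor cancels: (EBIT − 63,000) × 1,240,000 = (EBIT − 538,000) × 1,570,000.
EBIT × (1,570,000 − 1,240,000) = 538,000 × 1,570,000 − 63,000 × 1,240,000 = 766,540,000,000, so EBIT = 766,540,000,000 ÷ 330,000 = 2,322,848.48.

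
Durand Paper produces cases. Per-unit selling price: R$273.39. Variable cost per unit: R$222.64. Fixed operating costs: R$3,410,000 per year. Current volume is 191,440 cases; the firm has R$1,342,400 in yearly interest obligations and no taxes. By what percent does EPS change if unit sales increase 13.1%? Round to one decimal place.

Total contribution margin = 191,440 × R$50.75 = R$9,715,580.00.
EBIT = R$9,715,580.00 − R$3,410,000 = R$6,305,580.00.
Interest = R$1,342,400.00, so EBIT − I = R$4,963,180.00.
Degree of combined leverage = contribution ÷ (EBIT − I) = R$9,715,580.00 ÷ R$4,963,180.00 = 1.9575.
%ΔEPS = DCL × %ΔSales = 1.9575 × +13.1% = +25.6%.

+25.6%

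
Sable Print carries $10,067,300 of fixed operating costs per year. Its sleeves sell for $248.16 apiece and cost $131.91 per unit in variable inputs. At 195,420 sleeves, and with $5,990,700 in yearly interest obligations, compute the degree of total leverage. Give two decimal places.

Contribution at this volume is 195,420 × $116.25 = $22,717,575.00.
Subtracting fixed costs: EBIT = $22,717,575.00 − $10,067,300 = $12,650,275.00. Interest = $5,990,700.00.
DOL = $22,717,575.00 ÷ $12,650,275.00 = 1.7958; DFL = $12,650,275.00 ÷ $6,659,575.00 = 1.8996.
Combined leverage = 1.7958 × 1.8996 = 3.4113.

3.41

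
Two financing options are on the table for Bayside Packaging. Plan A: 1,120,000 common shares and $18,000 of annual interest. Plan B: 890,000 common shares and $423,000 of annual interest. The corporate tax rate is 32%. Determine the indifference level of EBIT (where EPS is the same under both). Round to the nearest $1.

$1,990,174

Set EPS_A = EPS_B: (EBIT − $18,000)(1 − 0.32) ÷ 1,120,000 = (EBIT − $423,000)(1 − 0.32) ÷ 890,000.
The (1 − t) factor cancels: (EBIT − 18,000) × 890,000 = (EBIT − 423,000) × 1,120,000.
Solving, EBIT = (423,000·1,120,000 − 18,000·890,000) / (1,120,000 − 890,000) = 457,740,000,000 / 230,000 = 1,990,173.91.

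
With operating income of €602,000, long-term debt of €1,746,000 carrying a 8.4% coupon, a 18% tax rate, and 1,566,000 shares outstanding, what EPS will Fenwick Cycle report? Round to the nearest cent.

€0.24

Pre-tax income = €602,000 − €146,664.00 = €455,336.00.
After tax at 18%: net income = €455,336.00 × 0.82 = €373,375.52.
Per share: €373,375.52 / 1,566,000 shares = €0.24.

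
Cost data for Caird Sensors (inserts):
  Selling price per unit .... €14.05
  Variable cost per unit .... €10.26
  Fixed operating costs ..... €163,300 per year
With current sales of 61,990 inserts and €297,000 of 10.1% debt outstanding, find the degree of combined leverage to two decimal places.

At 61,990 units, contribution = 61,990 × €3.79 = €234,942.10.
Subtracting fixed costs: EBIT = €234,942.10 − €163,300 = €71,642.10. Interest = €29,997.00, so EBIT − I = €41,645.10.
DCL = contribution ÷ (EBIT − I) = €234,942.10 ÷ €41,645.10 = 5.6415.

5.64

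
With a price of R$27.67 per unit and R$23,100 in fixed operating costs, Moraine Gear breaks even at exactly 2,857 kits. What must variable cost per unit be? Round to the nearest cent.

At break-even, FC = Q × (P − VC), so P − VC = R$23,100 ÷ 2,857 = R$8.0854.
Variable cost per unit = R$27.67 − R$8.0854 = R$19.58.

R$19.58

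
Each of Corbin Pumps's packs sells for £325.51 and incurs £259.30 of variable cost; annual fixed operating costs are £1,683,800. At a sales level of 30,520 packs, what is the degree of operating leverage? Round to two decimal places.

6.00

Total contribution margin = 30,520 × £66.21 = £2,020,729.20.
Operating income = contribution − fixed costs = £2,020,729.20 − £1,683,800 = £336,929.20.
So DOL = total CM / EBIT = £2,020,729.20 / £336,929.20 = 5.9975.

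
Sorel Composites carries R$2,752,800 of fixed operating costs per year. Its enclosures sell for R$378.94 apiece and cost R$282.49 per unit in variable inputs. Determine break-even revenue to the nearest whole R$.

CM per unit = R$378.94 − R$282.49 = R$96.45; CM ratio = R$96.45 / R$378.94 = 0.2545.
Break-even sales = FC ÷ CM ratio = R$2,752,800 × R$378.94 / R$96.45 = R$10,815,407.

R$10,815,407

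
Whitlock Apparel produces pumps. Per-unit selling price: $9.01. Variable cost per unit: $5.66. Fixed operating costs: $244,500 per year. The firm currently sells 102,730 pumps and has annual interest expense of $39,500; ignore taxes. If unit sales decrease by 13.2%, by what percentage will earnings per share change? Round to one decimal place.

-75.5%

Contribution at this volume is 102,730 × $3.35 = $344,145.50.
Subtracting fixed costs: EBIT = $344,145.50 − $244,500 = $99,645.50.
After interest of $39,500.00, pre-tax earnings = $60,145.50.
DCL = total CM / (EBIT − I) = $344,145.50 / $60,145.50 = 5.7219.
%ΔEPS = DCL × %ΔSales = 5.7219 × -13.2% = -75.5%.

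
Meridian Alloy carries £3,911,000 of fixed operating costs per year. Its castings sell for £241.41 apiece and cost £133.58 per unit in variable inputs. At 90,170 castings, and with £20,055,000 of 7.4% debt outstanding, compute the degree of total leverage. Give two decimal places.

2.25

At 90,170 units, contribution = 90,170 × £107.83 = £9,723,031.10.
EBIT = £9,723,031.10 − £3,911,000 = £5,812,031.10. Interest = £1,484,070.00.
DOL = £9,723,031.10 ÷ £5,812,031.10 = 1.6729; DFL = £5,812,031.10 ÷ £4,327,961.10 = 1.3429.
DCL = DOL × DFL = 1.6729 × 1.3429 = 2.2465.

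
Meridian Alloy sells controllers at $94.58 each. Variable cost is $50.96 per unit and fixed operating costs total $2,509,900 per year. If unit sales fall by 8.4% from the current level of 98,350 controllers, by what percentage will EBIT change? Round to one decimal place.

-20.2%

Total contribution margin = 98,350 × $43.62 = $4,290,027.00.
EBIT = $4,290,027.00 − $2,509,900 = $1,780,127.00.
So DOL = total CM / EBIT = $4,290,027.00 / $1,780,127.00 = 2.4100.
%ΔEBIT = DOL × %ΔSales = 2.4100 × -8.4% = -20.2%.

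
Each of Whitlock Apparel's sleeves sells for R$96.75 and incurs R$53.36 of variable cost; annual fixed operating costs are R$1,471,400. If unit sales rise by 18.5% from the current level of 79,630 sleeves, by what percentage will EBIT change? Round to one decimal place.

Contribution at this volume is 79,630 × R$43.39 = R$3,455,145.70.
EBIT = R$3,455,145.70 − R$1,471,400 = R$1,983,745.70.
Degree of operating leverage = R$3,455,145.70 / R$1,983,745.70 = 1.7417.
%ΔEBIT = DOL × %ΔSales = 1.7417 × +18.5% = +32.2%.

+32.2%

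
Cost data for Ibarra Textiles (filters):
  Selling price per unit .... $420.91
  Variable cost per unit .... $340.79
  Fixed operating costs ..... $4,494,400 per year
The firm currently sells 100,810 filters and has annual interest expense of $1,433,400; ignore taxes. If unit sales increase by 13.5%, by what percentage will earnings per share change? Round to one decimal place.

+50.7%

Total contribution margin = 100,810 × $80.12 = $8,076,897.20.
Operating income = contribution − fixed costs = $8,076,897.20 − $4,494,400 = $3,582,497.20.
Interest = $1,433,400.00, so EBIT − I = $2,149,097.20.
Degree of combined leverage = contribution ÷ (EBIT − I) = $8,076,897.20 ÷ $2,149,097.20 = 3.7583.
%ΔEPS = DCL × %ΔSales = 3.7583 × +13.5% = +50.7%.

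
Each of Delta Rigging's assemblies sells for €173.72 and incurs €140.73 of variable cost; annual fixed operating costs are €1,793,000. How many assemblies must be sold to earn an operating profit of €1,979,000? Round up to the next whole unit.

Contribution margin per unit = €173.72 − €140.73 = €32.99.
Required volume = (fixed costs + target profit) ÷ CM = (€1,793,000 + €1,979,000) ÷ €32.99 = 114,337.68, so 114,338 assemblies.

114,338 assemblies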